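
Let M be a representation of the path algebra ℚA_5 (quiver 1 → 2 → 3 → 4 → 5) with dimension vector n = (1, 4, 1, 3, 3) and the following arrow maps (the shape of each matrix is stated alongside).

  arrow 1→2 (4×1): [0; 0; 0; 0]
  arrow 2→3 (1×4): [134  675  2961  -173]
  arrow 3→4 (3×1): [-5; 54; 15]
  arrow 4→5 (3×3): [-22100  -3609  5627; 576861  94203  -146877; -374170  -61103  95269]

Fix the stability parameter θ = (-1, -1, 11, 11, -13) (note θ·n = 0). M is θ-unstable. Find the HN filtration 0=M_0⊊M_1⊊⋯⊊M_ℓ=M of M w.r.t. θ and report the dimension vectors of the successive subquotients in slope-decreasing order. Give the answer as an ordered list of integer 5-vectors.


Via rank(M_{q-1}∘⋯∘M_p): M ≅ I[1,1], I[2,2]^3, I[2,5], I[4,4], I[4,5], I[5,5].
μ_θ-semistable layers: μ^(1)=11; μ^(2)=3; μ^(3)=-1; μ^(4)=-13

((0, 0, 0, 1, 0); (0, 0, 1, 1, 1); (1, 4, 0, 1, 1); (0, 0, 0, 0, 1))


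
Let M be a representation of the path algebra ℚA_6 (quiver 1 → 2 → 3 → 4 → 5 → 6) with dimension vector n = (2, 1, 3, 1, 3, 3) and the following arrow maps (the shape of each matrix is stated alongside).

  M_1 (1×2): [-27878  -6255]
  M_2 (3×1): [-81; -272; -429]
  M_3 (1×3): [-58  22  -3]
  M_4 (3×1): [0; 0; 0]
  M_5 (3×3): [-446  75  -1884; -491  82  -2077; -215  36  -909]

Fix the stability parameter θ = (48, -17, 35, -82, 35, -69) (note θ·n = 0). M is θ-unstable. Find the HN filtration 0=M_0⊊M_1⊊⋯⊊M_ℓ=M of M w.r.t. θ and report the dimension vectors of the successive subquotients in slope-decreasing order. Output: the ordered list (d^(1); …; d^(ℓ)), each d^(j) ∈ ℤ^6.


Barcode: M ≅ I[1,1], I[1,4], I[3,3]^2, I[5,5], I[5,6]^2, I[6,6]. HN layers by μ_θ (5 steps, strictly decreasing):
  μ^(1)=48; μ^(2)=35; μ^(3)=-4; μ^(4)=-17; μ^(5)=-69

((1, 0, 0, 0, 0, 0); (0, 0, 2, 0, 1, 0); (1, 1, 1, 1, 0, 0); (0, 0, 0, 0, 2, 2); (0, 0, 0, 0, 0, 1))


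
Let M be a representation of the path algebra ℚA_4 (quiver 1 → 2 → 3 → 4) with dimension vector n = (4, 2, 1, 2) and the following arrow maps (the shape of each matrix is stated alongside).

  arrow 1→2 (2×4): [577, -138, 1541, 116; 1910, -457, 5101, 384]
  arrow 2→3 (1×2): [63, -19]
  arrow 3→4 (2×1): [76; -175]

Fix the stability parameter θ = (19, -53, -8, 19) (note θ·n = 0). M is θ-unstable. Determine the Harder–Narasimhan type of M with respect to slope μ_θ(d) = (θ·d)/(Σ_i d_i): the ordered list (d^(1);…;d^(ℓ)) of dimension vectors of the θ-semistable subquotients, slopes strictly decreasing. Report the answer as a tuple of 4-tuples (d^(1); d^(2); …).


Barcode: M ≅ I[1,1]^2, I[1,2], I[1,4], I[4,4]. HN layers by μ_θ (3 steps, strictly decreasing):
  μ^(1)=19; μ^(2)=-8; μ^(3)=-17

((2, 0, 0, 2); (0, 0, 1, 0); (2, 2, 0, 0))


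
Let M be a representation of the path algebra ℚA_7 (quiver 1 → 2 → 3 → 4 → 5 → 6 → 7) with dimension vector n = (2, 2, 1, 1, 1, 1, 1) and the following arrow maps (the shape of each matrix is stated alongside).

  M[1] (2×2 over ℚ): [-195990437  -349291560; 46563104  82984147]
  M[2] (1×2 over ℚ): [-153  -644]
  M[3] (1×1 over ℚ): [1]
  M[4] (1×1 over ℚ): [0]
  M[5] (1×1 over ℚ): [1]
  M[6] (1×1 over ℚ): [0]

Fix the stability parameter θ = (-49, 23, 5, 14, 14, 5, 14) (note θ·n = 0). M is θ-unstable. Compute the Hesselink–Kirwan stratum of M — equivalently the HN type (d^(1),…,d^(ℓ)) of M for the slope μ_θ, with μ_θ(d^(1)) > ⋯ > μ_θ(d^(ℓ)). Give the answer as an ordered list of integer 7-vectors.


Via rank(M_{q-1}∘⋯∘M_p): M ≅ I[1,2], I[1,4], I[5,6], I[7,7].
μ_θ-semistable layers: μ^(1)=23; μ^(2)=14; μ^(3)=19/2; μ^(4)=-49

((0, 1, 0, 0, 0, 0, 0); (0, 1, 1, 1, 0, 0, 1); (0, 0, 0, 0, 1, 1, 0); (2, 0, 0, 0, 0, 0, 0))


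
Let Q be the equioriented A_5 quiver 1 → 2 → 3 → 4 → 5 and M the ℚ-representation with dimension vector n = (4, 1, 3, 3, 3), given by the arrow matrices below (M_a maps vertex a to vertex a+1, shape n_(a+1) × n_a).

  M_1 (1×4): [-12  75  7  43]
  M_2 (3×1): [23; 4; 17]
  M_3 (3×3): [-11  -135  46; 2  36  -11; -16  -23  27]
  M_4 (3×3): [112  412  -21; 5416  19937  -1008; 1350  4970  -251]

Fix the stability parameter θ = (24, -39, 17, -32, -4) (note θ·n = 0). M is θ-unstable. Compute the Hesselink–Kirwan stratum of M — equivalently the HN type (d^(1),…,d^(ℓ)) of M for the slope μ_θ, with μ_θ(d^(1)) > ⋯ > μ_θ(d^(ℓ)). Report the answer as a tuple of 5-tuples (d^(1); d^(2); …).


Via rank(M_{q-1}∘⋯∘M_p): M ≅ I[1,1]^3, I[1,5], I[3,5]^2.
μ_θ-semistable layers: μ^(1)=24; μ^(2)=-4; μ^(3)=-15/2

((3, 0, 0, 0, 0); (0, 0, 0, 0, 3); (1, 1, 3, 3, 0))


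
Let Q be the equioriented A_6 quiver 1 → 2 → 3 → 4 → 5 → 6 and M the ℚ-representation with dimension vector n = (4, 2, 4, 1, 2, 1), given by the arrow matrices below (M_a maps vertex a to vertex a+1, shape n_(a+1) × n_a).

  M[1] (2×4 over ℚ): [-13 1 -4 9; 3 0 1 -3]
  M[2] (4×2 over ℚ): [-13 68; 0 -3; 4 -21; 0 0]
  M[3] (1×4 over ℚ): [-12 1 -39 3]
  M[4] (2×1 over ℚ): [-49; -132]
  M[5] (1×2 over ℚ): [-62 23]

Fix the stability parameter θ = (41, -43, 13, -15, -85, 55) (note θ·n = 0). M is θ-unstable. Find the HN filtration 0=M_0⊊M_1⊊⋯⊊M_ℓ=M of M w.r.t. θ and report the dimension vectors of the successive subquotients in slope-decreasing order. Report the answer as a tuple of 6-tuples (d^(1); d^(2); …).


Via rank(M_{q-1}∘⋯∘M_p): M ≅ I[1,1]^2, I[1,3]^2, I[3,3], I[3,6], I[5,5].
μ_θ-semistable layers: μ^(1)=55; μ^(2)=41; μ^(3)=13; μ^(4)=-1; μ^(5)=-29; μ^(6)=-85

((0, 0, 0, 0, 0, 1); (2, 0, 0, 0, 0, 0); (0, 0, 3, 0, 0, 0); (2, 2, 0, 0, 0, 0); (0, 0, 1, 1, 1, 0); (0, 0, 0, 0, 1, 0))


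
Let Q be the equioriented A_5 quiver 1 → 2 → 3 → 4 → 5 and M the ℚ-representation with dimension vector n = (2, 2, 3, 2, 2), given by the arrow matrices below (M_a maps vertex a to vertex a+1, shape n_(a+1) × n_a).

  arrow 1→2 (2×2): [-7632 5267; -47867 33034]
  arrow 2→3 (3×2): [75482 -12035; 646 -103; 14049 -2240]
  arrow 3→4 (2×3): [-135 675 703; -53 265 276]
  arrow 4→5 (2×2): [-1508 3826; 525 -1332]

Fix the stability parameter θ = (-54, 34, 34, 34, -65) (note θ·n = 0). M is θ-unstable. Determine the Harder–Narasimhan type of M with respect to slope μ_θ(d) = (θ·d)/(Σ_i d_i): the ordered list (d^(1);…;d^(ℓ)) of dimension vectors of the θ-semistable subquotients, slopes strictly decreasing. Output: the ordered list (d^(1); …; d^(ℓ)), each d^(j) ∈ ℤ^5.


Barcode: M ≅ I[1,3], I[1,5], I[3,5]. HN layers by μ_θ (4 steps, strictly decreasing):
  μ^(1)=34; μ^(2)=37/4; μ^(3)=1; μ^(4)=-54

((0, 1, 1, 0, 0); (0, 1, 1, 1, 1); (0, 0, 1, 1, 1); (2, 0, 0, 0, 0))


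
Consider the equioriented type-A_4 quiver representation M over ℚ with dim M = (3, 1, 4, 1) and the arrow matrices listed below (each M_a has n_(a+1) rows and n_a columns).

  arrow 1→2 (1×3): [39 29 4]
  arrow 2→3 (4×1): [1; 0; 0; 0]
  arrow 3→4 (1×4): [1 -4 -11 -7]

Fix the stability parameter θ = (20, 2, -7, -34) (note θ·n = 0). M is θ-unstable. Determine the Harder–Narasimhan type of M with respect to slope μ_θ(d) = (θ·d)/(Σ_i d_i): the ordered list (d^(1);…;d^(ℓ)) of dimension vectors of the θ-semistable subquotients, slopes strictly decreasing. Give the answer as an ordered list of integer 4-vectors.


Barcode: M ≅ I[1,1]^2, I[1,4], I[3,3]^3. HN layers by μ_θ (3 steps, strictly decreasing):
  μ^(1)=20; μ^(2)=-19/4; μ^(3)=-7

((2, 0, 0, 0); (1, 1, 1, 1); (0, 0, 3, 0))


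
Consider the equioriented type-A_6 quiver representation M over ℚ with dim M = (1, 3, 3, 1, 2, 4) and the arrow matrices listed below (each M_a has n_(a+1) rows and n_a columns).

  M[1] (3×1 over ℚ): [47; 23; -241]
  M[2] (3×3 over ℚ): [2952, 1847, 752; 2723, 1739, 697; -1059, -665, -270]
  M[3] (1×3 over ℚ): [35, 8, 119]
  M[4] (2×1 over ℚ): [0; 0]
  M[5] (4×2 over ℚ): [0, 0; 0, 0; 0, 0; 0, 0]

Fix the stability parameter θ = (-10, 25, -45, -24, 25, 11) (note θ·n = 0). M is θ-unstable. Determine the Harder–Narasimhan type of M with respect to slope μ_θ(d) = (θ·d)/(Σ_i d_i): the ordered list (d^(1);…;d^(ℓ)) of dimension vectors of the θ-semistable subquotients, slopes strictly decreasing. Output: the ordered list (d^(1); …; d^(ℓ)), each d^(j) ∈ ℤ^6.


Interval decomposition of M: I[1,4], I[2,3]^2, I[5,5]^2, I[6,6]^4.
HN type (ℓ=4): μ^(1)=25; μ^(2)=11; μ^(3)=-10; μ^(4)=-27/2

((0, 0, 0, 0, 2, 0); (0, 0, 0, 0, 0, 4); (0, 2, 2, 0, 0, 0); (1, 1, 1, 1, 0, 0))


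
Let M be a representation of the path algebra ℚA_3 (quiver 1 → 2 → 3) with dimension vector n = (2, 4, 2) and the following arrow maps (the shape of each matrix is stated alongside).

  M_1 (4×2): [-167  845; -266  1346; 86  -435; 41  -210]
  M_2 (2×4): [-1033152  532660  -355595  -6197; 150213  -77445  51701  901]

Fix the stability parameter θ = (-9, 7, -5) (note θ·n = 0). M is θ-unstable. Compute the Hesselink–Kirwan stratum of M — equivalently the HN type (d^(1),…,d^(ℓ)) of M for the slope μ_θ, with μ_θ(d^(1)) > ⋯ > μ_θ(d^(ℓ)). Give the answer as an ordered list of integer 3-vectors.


Barcode: M ≅ I[1,2], I[1,3], I[2,2], I[2,3]. HN layers by μ_θ (3 steps, strictly decreasing):
  μ^(1)=7; μ^(2)=1; μ^(3)=-9

((0, 2, 0); (0, 2, 2); (2, 0, 0))


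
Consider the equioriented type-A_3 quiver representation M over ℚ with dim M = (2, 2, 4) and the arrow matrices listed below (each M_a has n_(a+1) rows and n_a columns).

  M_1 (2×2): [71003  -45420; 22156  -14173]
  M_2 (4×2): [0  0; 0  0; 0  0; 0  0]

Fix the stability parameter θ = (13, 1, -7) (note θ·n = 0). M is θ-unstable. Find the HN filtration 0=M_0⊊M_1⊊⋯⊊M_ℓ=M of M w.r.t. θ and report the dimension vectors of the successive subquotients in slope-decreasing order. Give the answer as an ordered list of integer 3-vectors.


Via rank(M_{q-1}∘⋯∘M_p): M ≅ I[1,2]^2, I[3,3]^4.
μ_θ-semistable layers: μ^(1)=7; μ^(2)=-7

((2, 2, 0); (0, 0, 4))


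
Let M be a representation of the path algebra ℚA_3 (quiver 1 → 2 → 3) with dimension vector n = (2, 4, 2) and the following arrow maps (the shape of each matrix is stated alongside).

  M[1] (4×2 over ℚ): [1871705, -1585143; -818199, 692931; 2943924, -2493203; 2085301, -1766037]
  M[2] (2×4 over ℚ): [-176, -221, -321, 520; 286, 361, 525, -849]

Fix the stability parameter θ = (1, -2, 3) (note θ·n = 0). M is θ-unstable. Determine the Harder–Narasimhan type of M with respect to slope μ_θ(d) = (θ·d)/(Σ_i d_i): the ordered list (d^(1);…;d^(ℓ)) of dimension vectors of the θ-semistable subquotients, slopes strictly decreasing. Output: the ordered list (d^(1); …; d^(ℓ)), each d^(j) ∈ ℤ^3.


Barcode: M ≅ I[1,3]^2, I[2,2]^2. HN layers by μ_θ (3 steps, strictly decreasing):
  μ^(1)=3; μ^(2)=-1/2; μ^(3)=-2

((0, 0, 2); (2, 2, 0); (0, 2, 0))


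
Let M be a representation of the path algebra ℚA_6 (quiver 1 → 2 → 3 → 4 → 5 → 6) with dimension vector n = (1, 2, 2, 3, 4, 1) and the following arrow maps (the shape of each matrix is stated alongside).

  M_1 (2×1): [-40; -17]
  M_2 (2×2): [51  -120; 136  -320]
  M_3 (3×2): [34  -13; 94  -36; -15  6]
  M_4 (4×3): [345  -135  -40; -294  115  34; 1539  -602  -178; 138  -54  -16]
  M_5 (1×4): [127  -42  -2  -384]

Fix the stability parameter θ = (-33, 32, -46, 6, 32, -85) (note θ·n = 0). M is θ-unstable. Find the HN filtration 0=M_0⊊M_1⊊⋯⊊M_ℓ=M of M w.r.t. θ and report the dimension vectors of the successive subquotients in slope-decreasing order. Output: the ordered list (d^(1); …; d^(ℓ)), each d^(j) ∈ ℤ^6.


Via rank(M_{q-1}∘⋯∘M_p): M ≅ I[1,2], I[2,4], I[3,6], I[4,5], I[5,5]^2.
μ_θ-semistable layers: μ^(1)=32; μ^(2)=6; μ^(3)=-7; μ^(4)=-47/3; μ^(5)=-33; μ^(6)=-46

((0, 1, 0, 0, 3, 0); (0, 0, 0, 2, 0, 0); (0, 1, 1, 0, 0, 0); (0, 0, 0, 1, 1, 1); (1, 0, 0, 0, 0, 0); (0, 0, 1, 0, 0, 0))


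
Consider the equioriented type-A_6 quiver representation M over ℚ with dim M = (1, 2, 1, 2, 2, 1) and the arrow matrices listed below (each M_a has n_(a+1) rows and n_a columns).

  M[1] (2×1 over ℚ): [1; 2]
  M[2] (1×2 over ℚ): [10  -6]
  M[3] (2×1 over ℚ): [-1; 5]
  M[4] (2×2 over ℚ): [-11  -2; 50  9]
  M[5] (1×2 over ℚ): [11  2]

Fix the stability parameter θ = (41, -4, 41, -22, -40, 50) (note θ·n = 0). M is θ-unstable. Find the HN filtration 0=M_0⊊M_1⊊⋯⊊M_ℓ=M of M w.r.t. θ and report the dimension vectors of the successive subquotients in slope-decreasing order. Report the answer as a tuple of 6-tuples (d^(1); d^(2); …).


Barcode: M ≅ I[1,6], I[2,2], I[4,5]. HN layers by μ_θ (4 steps, strictly decreasing):
  μ^(1)=50; μ^(2)=16/5; μ^(3)=-4; μ^(4)=-31

((0, 0, 0, 0, 0, 1); (1, 1, 1, 1, 1, 0); (0, 1, 0, 0, 0, 0); (0, 0, 0, 1, 1, 0))


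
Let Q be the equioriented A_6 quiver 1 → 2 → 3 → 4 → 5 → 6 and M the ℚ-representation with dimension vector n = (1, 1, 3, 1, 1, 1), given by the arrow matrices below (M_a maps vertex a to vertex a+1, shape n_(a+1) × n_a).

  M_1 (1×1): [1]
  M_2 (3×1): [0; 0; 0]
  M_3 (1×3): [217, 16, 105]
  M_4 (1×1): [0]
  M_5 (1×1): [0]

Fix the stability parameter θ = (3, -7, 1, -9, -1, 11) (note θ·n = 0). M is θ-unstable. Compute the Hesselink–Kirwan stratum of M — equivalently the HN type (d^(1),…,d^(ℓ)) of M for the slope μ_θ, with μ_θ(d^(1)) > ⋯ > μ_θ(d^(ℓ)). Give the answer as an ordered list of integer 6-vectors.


Via rank(M_{q-1}∘⋯∘M_p): M ≅ I[1,2], I[3,3]^2, I[3,4], I[5,5], I[6,6].
μ_θ-semistable layers: μ^(1)=11; μ^(2)=1; μ^(3)=-1; μ^(4)=-2; μ^(5)=-4

((0, 0, 0, 0, 0, 1); (0, 0, 2, 0, 0, 0); (0, 0, 0, 0, 1, 0); (1, 1, 0, 0, 0, 0); (0, 0, 1, 1, 0, 0))


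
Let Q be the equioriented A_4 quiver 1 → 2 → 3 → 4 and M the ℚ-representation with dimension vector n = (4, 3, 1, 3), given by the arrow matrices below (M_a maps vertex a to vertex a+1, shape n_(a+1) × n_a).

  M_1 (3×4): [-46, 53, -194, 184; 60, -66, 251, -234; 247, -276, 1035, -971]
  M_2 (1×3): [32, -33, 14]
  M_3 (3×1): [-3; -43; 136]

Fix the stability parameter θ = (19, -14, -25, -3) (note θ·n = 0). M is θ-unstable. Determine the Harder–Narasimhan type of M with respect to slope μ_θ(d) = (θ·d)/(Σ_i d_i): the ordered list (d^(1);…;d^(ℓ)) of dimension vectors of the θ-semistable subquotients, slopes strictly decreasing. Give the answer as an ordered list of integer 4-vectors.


Barcode: M ≅ I[1,1], I[1,2]^2, I[1,4], I[4,4]^2. HN layers by μ_θ (4 steps, strictly decreasing):
  μ^(1)=19; μ^(2)=5/2; μ^(3)=-3; μ^(4)=-20/3

((1, 0, 0, 0); (2, 2, 0, 0); (0, 0, 0, 3); (1, 1, 1, 0))


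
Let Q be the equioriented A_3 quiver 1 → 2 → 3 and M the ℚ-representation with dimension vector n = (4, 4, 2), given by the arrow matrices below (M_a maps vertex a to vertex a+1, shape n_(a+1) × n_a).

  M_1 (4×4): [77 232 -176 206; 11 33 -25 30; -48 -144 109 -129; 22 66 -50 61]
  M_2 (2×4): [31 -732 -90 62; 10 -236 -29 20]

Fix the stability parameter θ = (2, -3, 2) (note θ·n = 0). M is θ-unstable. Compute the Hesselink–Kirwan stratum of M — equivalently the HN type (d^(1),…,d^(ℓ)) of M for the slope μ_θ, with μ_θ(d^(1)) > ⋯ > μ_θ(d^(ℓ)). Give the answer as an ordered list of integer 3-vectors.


Via rank(M_{q-1}∘⋯∘M_p): M ≅ I[1,2]^2, I[1,3]^2.
μ_θ-semistable layers: μ^(1)=2; μ^(2)=-1/2

((0, 0, 2); (4, 4, 0))


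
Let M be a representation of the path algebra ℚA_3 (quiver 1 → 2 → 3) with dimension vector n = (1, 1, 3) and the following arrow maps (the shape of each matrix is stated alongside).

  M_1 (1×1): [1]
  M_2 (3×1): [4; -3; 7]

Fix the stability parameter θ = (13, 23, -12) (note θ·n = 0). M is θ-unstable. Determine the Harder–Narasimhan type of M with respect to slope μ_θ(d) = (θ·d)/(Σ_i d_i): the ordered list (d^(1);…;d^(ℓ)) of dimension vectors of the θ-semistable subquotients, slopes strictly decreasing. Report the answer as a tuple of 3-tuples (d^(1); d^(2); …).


Via rank(M_{q-1}∘⋯∘M_p): M ≅ I[1,3], I[3,3]^2.
μ_θ-semistable layers: μ^(1)=8; μ^(2)=-12

((1, 1, 1); (0, 0, 2))


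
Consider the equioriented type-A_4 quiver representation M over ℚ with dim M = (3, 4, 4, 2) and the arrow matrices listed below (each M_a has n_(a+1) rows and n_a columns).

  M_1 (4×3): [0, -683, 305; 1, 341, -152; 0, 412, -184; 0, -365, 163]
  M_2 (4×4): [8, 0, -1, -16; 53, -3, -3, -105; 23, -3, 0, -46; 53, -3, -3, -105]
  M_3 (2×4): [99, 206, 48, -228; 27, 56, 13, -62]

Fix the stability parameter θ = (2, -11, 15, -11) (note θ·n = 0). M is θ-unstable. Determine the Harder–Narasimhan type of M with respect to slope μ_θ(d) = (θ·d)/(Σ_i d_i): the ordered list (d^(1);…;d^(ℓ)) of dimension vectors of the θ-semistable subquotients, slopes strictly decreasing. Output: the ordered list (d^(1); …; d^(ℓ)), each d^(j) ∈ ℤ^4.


Interval decomposition of M: I[1,3], I[1,4]^2, I[2,2], I[3,3].
HN type (ℓ=4): μ^(1)=15; μ^(2)=2; μ^(3)=-9/2; μ^(4)=-11

((0, 0, 2, 0); (0, 0, 2, 2); (3, 3, 0, 0); (0, 1, 0, 0))


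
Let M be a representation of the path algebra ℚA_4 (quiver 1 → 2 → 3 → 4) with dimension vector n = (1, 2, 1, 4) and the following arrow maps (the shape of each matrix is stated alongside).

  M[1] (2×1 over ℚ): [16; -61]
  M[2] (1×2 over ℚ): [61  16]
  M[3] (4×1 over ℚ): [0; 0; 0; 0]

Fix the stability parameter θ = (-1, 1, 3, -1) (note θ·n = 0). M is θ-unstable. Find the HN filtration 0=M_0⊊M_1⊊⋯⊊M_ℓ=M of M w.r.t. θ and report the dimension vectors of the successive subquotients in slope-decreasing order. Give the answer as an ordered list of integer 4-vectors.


Interval decomposition of M: I[1,2], I[2,3], I[4,4]^4.
HN type (ℓ=3): μ^(1)=3; μ^(2)=1; μ^(3)=-1

((0, 0, 1, 0); (0, 2, 0, 0); (1, 0, 0, 4))


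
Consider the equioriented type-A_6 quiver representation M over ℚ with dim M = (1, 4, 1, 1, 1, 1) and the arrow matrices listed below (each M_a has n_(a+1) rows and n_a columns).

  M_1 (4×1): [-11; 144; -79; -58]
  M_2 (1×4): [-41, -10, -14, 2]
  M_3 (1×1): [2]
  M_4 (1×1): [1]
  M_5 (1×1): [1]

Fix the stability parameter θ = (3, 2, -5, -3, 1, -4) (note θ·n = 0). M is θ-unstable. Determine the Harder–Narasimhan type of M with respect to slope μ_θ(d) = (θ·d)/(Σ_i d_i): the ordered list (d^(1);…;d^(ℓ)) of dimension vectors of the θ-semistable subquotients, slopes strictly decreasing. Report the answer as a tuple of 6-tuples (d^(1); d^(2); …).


Barcode: M ≅ I[1,6], I[2,2]^3. HN layers by μ_θ (2 steps, strictly decreasing):
  μ^(1)=2; μ^(2)=-1

((0, 3, 0, 0, 0, 0); (1, 1, 1, 1, 1, 1))


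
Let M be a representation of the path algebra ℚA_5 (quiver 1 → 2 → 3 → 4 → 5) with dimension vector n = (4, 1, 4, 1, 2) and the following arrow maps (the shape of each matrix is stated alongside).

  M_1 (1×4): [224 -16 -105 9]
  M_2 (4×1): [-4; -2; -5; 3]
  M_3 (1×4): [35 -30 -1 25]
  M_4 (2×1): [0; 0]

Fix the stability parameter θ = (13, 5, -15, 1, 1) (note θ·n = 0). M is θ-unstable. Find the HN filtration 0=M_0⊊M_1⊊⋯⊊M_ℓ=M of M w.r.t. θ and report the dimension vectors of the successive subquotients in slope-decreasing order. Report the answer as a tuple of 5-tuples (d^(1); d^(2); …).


Interval decomposition of M: I[1,1]^3, I[1,3], I[3,3]^2, I[3,4], I[5,5]^2.
HN type (ℓ=3): μ^(1)=13; μ^(2)=1; μ^(3)=-15

((3, 0, 0, 0, 0); (1, 1, 1, 1, 2); (0, 0, 3, 0, 0))


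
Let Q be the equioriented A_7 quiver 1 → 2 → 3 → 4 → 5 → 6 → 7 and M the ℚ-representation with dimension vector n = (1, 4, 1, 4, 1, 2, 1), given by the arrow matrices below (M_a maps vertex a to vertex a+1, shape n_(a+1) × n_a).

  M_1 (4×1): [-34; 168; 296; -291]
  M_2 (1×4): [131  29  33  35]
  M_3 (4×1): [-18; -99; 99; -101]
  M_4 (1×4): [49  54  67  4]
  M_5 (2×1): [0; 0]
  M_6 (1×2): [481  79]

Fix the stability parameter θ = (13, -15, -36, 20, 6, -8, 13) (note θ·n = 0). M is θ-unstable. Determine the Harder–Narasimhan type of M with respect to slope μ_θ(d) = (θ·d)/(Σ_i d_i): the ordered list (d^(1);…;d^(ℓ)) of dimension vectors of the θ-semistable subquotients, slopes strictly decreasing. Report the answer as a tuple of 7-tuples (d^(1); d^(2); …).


Via rank(M_{q-1}∘⋯∘M_p): M ≅ I[1,5], I[2,2]^3, I[4,4]^3, I[6,6], I[6,7].
μ_θ-semistable layers: μ^(1)=20; μ^(2)=13; μ^(3)=-8; μ^(4)=-38/3; μ^(5)=-15

((0, 0, 0, 3, 0, 0, 0); (0, 0, 0, 1, 1, 0, 1); (0, 0, 0, 0, 0, 2, 0); (1, 1, 1, 0, 0, 0, 0); (0, 3, 0, 0, 0, 0, 0))


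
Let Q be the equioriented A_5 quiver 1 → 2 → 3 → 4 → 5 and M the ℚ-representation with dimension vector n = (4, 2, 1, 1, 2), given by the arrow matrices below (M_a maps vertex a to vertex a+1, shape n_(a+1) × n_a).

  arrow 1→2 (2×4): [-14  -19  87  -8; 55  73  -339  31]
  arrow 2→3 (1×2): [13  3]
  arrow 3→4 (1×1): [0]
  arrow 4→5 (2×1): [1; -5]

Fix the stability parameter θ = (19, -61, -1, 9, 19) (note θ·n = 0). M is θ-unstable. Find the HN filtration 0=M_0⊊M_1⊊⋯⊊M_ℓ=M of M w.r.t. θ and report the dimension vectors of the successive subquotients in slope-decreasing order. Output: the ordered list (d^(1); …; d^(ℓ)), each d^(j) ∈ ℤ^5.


Barcode: M ≅ I[1,1]^2, I[1,2], I[1,3], I[4,5], I[5,5]. HN layers by μ_θ (4 steps, strictly decreasing):
  μ^(1)=19; μ^(2)=9; μ^(3)=-1; μ^(4)=-21

((2, 0, 0, 0, 2); (0, 0, 0, 1, 0); (0, 0, 1, 0, 0); (2, 2, 0, 0, 0))


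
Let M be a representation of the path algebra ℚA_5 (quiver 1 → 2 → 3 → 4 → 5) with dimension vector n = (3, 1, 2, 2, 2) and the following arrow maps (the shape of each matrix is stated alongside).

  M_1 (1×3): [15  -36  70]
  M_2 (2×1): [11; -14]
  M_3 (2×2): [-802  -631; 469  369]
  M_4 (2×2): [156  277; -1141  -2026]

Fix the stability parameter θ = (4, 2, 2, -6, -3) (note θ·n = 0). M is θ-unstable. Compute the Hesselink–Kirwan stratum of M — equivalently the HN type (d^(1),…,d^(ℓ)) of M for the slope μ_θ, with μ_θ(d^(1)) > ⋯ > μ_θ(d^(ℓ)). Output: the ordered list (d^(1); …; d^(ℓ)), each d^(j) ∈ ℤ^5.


Barcode: M ≅ I[1,1]^2, I[1,5], I[3,5]. HN layers by μ_θ (3 steps, strictly decreasing):
  μ^(1)=4; μ^(2)=-1/5; μ^(3)=-7/3

((2, 0, 0, 0, 0); (1, 1, 1, 1, 1); (0, 0, 1, 1, 1))


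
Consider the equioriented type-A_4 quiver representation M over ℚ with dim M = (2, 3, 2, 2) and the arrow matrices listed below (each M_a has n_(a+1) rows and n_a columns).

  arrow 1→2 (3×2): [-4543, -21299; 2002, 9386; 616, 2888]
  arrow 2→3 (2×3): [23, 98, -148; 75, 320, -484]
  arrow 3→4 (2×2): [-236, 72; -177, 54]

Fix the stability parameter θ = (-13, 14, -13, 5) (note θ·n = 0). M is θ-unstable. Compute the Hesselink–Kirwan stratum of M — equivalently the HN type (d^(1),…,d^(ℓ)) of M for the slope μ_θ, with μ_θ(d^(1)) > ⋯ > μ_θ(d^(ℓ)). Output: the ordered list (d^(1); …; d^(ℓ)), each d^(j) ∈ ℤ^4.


Via rank(M_{q-1}∘⋯∘M_p): M ≅ I[1,1], I[1,4], I[2,2], I[2,3], I[4,4].
μ_θ-semistable layers: μ^(1)=14; μ^(2)=5; μ^(3)=1/2; μ^(4)=-13

((0, 1, 0, 0); (0, 0, 0, 2); (0, 2, 2, 0); (2, 0, 0, 0))


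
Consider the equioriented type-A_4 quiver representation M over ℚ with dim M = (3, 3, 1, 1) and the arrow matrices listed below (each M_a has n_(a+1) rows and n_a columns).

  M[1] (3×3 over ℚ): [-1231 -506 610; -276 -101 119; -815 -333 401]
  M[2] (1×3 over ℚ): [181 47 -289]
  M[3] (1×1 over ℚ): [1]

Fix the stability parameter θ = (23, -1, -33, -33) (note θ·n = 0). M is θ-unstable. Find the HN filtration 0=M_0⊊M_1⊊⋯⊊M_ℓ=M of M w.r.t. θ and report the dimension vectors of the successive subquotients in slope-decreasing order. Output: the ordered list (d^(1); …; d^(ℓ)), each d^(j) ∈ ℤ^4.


Via rank(M_{q-1}∘⋯∘M_p): M ≅ I[1,2]^2, I[1,4].
μ_θ-semistable layers: μ^(1)=11; μ^(2)=-11

((2, 2, 0, 0); (1, 1, 1, 1))


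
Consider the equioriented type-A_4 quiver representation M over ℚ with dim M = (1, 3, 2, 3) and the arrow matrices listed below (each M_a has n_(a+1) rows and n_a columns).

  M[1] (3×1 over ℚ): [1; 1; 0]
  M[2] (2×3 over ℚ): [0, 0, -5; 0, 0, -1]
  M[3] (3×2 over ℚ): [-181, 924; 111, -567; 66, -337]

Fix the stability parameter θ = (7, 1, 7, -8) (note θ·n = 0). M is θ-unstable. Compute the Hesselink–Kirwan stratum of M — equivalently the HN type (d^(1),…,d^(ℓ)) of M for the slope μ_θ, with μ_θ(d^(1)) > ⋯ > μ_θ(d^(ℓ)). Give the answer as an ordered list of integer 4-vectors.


Interval decomposition of M: I[1,2], I[2,2], I[2,4], I[3,4], I[4,4].
HN type (ℓ=5): μ^(1)=4; μ^(2)=1; μ^(3)=0; μ^(4)=-1/2; μ^(5)=-8

((1, 1, 0, 0); (0, 1, 0, 0); (0, 1, 1, 1); (0, 0, 1, 1); (0, 0, 0, 1))


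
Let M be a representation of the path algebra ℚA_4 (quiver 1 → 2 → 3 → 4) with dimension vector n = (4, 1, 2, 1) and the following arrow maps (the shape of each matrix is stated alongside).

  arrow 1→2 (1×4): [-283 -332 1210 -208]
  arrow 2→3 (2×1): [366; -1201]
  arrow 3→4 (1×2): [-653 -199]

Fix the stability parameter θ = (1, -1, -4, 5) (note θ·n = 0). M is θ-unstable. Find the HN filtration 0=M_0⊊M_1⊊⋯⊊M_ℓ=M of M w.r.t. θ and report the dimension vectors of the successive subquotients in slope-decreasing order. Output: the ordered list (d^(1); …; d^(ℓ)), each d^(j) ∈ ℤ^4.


Barcode: M ≅ I[1,1]^3, I[1,4], I[3,3]. HN layers by μ_θ (4 steps, strictly decreasing):
  μ^(1)=5; μ^(2)=1; μ^(3)=-4/3; μ^(4)=-4

((0, 0, 0, 1); (3, 0, 0, 0); (1, 1, 1, 0); (0, 0, 1, 0))


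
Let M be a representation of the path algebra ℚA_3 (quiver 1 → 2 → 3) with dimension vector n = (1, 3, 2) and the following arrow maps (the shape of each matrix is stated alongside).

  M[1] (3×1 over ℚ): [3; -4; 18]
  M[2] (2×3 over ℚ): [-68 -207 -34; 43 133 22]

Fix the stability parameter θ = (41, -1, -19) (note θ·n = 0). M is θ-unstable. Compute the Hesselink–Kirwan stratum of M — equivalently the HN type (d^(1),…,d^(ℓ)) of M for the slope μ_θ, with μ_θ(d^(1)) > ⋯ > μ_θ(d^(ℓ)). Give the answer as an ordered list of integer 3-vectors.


Interval decomposition of M: I[1,3], I[2,2], I[2,3].
HN type (ℓ=3): μ^(1)=7; μ^(2)=-1; μ^(3)=-10

((1, 1, 1); (0, 1, 0); (0, 1, 1))


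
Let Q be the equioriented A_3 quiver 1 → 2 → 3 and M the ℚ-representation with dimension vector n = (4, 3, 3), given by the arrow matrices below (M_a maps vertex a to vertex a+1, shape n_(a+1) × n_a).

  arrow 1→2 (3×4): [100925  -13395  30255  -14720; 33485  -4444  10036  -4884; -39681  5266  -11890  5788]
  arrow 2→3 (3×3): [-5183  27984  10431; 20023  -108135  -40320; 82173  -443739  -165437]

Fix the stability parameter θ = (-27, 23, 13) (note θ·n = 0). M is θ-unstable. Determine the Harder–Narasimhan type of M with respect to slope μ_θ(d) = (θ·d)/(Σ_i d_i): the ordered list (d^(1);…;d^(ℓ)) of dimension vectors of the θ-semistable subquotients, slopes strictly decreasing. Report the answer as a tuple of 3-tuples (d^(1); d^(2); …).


Interval decomposition of M: I[1,1]^2, I[1,3]^2, I[2,3].
HN type (ℓ=2): μ^(1)=18; μ^(2)=-27

((0, 3, 3); (4, 0, 0))


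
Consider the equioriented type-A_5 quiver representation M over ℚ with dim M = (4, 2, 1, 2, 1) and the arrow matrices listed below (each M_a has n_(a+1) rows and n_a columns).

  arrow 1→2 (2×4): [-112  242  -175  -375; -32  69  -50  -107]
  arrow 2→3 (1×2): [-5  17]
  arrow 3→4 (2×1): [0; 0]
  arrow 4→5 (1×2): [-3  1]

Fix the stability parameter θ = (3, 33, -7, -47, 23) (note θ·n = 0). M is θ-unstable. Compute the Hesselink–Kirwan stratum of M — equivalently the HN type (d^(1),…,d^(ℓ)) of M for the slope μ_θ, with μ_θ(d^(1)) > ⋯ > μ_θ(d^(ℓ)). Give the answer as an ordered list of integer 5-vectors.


Via rank(M_{q-1}∘⋯∘M_p): M ≅ I[1,1]^2, I[1,2], I[1,3], I[4,4], I[4,5].
μ_θ-semistable layers: μ^(1)=33; μ^(2)=23; μ^(3)=13; μ^(4)=3; μ^(5)=-47

((0, 1, 0, 0, 0); (0, 0, 0, 0, 1); (0, 1, 1, 0, 0); (4, 0, 0, 0, 0); (0, 0, 0, 2, 0))


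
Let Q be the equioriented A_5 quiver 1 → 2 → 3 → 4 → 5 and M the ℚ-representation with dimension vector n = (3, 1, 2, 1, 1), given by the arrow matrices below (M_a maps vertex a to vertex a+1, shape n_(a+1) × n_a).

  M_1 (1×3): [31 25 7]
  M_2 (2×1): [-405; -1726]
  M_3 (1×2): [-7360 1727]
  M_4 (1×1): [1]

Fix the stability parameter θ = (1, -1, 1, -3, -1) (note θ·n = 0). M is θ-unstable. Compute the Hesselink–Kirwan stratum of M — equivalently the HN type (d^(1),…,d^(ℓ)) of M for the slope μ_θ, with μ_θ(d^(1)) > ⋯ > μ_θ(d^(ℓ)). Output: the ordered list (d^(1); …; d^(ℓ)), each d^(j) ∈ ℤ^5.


Interval decomposition of M: I[1,1]^2, I[1,5], I[3,3].
HN type (ℓ=2): μ^(1)=1; μ^(2)=-3/5

((2, 0, 1, 0, 0); (1, 1, 1, 1, 1))


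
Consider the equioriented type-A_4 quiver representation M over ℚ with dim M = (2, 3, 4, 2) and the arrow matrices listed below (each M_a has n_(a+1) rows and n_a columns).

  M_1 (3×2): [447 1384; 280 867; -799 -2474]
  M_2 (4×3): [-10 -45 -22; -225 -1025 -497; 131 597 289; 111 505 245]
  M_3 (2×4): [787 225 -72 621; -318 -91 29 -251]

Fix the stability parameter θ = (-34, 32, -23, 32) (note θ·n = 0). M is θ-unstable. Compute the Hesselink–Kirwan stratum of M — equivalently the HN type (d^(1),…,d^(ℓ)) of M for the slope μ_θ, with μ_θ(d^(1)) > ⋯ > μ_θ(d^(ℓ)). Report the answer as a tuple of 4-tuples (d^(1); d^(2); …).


Interval decomposition of M: I[1,4]^2, I[2,3], I[3,3].
HN type (ℓ=4): μ^(1)=32; μ^(2)=9/2; μ^(3)=-23; μ^(4)=-34

((0, 0, 0, 2); (0, 3, 3, 0); (0, 0, 1, 0); (2, 0, 0, 0))


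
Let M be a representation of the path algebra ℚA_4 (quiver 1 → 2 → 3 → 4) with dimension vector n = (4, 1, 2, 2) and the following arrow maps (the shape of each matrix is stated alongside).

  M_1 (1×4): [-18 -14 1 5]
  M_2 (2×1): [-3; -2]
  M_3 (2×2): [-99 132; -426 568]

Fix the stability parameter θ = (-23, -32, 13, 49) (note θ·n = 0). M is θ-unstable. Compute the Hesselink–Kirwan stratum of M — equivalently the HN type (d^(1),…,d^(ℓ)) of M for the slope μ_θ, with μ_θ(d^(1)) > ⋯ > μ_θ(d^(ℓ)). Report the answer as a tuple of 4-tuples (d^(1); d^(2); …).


Barcode: M ≅ I[1,1]^3, I[1,4], I[3,3], I[4,4]. HN layers by μ_θ (4 steps, strictly decreasing):
  μ^(1)=49; μ^(2)=13; μ^(3)=-23; μ^(4)=-55/2

((0, 0, 0, 2); (0, 0, 2, 0); (3, 0, 0, 0); (1, 1, 0, 0))


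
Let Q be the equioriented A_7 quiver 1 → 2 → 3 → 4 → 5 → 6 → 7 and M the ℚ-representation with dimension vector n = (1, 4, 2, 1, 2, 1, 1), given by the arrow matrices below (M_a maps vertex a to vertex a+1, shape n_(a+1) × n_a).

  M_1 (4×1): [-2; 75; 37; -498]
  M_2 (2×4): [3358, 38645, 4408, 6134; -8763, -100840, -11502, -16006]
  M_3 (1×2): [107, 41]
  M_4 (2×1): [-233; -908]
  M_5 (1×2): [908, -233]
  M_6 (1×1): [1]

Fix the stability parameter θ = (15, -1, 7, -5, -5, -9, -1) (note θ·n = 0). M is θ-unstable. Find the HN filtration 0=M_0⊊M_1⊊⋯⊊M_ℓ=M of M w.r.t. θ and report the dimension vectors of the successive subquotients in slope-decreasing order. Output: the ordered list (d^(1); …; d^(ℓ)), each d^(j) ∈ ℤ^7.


Interval decomposition of M: I[1,5], I[2,2]^2, I[2,3], I[5,7].
HN type (ℓ=4): μ^(1)=7; μ^(2)=11/5; μ^(3)=-1; μ^(4)=-7

((0, 0, 1, 0, 0, 0, 0); (1, 1, 1, 1, 1, 0, 0); (0, 3, 0, 0, 0, 0, 1); (0, 0, 0, 0, 1, 1, 0))


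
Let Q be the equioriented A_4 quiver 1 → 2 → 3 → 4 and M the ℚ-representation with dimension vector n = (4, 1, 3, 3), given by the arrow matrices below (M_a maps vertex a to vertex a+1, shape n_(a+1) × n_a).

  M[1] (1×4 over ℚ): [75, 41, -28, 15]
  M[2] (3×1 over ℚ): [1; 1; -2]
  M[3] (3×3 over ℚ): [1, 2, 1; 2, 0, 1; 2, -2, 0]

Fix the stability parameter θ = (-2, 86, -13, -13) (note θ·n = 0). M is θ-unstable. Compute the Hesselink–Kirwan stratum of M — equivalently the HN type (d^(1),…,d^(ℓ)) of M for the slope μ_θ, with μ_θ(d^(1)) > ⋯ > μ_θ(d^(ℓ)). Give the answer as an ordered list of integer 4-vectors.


Interval decomposition of M: I[1,1]^3, I[1,4], I[3,4]^2.
HN type (ℓ=3): μ^(1)=20; μ^(2)=-2; μ^(3)=-13

((0, 1, 1, 1); (4, 0, 0, 0); (0, 0, 2, 2))


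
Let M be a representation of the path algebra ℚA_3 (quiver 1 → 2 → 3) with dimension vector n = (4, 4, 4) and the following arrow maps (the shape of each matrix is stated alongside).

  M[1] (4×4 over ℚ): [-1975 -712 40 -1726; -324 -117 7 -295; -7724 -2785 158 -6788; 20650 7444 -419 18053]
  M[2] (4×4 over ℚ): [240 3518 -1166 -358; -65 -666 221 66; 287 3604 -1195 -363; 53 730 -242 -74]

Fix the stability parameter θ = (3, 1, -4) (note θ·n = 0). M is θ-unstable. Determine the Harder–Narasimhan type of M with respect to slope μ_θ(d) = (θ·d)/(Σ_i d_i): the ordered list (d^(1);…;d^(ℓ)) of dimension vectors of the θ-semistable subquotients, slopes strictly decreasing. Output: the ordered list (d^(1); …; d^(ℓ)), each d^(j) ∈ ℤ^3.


Interval decomposition of M: I[1,1], I[1,3]^3, I[2,3].
HN type (ℓ=3): μ^(1)=3; μ^(2)=0; μ^(3)=-3/2

((1, 0, 0); (3, 3, 3); (0, 1, 1))


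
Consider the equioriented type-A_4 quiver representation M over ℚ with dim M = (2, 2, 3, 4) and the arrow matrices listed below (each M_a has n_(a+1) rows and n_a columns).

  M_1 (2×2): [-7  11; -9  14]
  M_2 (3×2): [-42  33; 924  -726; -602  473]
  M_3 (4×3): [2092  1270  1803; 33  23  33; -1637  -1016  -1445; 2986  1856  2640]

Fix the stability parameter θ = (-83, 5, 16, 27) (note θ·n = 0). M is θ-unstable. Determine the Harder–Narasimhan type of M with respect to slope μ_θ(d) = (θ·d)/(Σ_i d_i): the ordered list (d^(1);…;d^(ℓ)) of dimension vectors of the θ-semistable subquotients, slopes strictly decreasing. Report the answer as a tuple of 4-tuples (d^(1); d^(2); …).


Via rank(M_{q-1}∘⋯∘M_p): M ≅ I[1,2], I[1,4], I[3,4]^2, I[4,4].
μ_θ-semistable layers: μ^(1)=27; μ^(2)=16; μ^(3)=5; μ^(4)=-83

((0, 0, 0, 4); (0, 0, 3, 0); (0, 2, 0, 0); (2, 0, 0, 0))


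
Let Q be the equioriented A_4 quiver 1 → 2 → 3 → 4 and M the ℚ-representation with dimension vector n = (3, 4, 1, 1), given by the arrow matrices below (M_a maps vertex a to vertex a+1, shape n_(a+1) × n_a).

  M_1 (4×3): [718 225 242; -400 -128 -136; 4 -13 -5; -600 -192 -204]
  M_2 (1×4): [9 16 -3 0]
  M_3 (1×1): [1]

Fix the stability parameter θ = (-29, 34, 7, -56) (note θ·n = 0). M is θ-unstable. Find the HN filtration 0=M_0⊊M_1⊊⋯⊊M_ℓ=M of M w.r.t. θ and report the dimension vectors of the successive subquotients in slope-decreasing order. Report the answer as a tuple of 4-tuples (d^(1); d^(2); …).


Barcode: M ≅ I[1,1], I[1,2], I[1,4], I[2,2]^2. HN layers by μ_θ (3 steps, strictly decreasing):
  μ^(1)=34; μ^(2)=-5; μ^(3)=-29

((0, 3, 0, 0); (0, 1, 1, 1); (3, 0, 0, 0))


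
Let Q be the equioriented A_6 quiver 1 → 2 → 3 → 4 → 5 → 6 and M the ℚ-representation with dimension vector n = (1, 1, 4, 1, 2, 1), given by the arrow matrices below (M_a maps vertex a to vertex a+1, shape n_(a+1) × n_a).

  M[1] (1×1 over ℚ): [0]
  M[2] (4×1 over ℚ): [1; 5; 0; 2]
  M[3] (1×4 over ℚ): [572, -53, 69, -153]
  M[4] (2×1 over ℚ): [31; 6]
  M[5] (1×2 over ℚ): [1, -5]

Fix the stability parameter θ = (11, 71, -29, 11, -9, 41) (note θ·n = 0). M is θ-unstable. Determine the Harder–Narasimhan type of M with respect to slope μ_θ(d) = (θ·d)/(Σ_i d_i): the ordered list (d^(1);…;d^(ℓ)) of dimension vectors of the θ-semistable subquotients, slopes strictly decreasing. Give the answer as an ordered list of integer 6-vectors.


Barcode: M ≅ I[1,1], I[2,6], I[3,3]^3, I[5,5]. HN layers by μ_θ (4 steps, strictly decreasing):
  μ^(1)=41; μ^(2)=11; μ^(3)=-9; μ^(4)=-29

((0, 0, 0, 0, 0, 1); (1, 1, 1, 1, 1, 0); (0, 0, 0, 0, 1, 0); (0, 0, 3, 0, 0, 0))


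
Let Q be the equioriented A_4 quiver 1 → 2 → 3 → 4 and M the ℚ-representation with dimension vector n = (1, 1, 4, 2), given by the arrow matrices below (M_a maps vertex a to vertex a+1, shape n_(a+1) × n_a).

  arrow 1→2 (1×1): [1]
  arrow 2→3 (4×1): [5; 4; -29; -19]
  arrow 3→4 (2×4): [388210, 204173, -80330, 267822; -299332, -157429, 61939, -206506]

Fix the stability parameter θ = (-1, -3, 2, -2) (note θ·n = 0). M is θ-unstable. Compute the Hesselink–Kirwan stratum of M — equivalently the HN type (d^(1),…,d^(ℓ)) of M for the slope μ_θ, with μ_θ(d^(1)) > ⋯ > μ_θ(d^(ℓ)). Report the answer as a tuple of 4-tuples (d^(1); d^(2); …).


Via rank(M_{q-1}∘⋯∘M_p): M ≅ I[1,4], I[3,3]^2, I[3,4].
μ_θ-semistable layers: μ^(1)=2; μ^(2)=0; μ^(3)=-2

((0, 0, 2, 0); (0, 0, 2, 2); (1, 1, 0, 0))


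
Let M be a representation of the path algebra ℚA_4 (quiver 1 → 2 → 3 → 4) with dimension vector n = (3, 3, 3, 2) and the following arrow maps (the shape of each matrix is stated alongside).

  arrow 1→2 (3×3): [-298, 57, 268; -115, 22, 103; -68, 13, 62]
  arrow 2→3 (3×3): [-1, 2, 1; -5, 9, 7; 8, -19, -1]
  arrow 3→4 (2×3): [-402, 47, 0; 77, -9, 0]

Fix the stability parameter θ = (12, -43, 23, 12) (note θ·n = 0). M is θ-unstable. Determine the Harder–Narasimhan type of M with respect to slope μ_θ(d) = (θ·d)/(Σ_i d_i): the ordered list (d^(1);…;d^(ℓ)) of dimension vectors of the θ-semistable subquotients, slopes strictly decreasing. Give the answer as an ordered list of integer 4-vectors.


Interval decomposition of M: I[1,1], I[1,3], I[1,4], I[2,4].
HN type (ℓ=5): μ^(1)=23; μ^(2)=35/2; μ^(3)=12; μ^(4)=-31/2; μ^(5)=-43

((0, 0, 1, 0); (0, 0, 2, 2); (1, 0, 0, 0); (2, 2, 0, 0); (0, 1, 0, 0))


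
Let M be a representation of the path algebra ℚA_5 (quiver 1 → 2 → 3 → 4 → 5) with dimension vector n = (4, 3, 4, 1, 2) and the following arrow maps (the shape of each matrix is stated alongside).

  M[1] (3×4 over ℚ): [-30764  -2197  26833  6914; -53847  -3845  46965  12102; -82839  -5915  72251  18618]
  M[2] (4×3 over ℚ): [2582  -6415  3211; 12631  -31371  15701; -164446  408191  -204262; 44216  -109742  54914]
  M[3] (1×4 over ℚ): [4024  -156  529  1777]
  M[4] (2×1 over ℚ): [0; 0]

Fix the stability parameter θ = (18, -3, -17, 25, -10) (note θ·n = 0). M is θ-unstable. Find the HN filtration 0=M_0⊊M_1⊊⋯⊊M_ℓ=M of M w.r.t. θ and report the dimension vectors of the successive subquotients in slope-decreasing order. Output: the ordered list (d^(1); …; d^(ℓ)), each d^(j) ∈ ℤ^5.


Via rank(M_{q-1}∘⋯∘M_p): M ≅ I[1,1], I[1,3]^2, I[1,4], I[3,3], I[5,5]^2.
μ_θ-semistable layers: μ^(1)=25; μ^(2)=18; μ^(3)=-2/3; μ^(4)=-10; μ^(5)=-17

((0, 0, 0, 1, 0); (1, 0, 0, 0, 0); (3, 3, 3, 0, 0); (0, 0, 0, 0, 2); (0, 0, 1, 0, 0))


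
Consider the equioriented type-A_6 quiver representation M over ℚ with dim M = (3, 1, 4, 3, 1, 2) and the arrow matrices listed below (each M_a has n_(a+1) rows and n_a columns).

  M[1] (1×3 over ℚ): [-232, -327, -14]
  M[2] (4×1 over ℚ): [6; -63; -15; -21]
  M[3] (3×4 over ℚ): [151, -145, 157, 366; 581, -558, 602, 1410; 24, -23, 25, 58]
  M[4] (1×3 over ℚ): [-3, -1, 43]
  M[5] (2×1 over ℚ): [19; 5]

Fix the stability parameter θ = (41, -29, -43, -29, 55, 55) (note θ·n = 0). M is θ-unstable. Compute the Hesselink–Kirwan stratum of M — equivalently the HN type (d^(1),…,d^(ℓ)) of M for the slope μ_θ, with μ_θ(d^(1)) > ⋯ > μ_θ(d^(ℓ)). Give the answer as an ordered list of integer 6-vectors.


Via rank(M_{q-1}∘⋯∘M_p): M ≅ I[1,1]^2, I[1,3], I[3,4]^2, I[3,6], I[6,6].
μ_θ-semistable layers: μ^(1)=55; μ^(2)=41; μ^(3)=-31/3; μ^(4)=-29; μ^(5)=-43

((0, 0, 0, 0, 1, 2); (2, 0, 0, 0, 0, 0); (1, 1, 1, 0, 0, 0); (0, 0, 0, 3, 0, 0); (0, 0, 3, 0, 0, 0))


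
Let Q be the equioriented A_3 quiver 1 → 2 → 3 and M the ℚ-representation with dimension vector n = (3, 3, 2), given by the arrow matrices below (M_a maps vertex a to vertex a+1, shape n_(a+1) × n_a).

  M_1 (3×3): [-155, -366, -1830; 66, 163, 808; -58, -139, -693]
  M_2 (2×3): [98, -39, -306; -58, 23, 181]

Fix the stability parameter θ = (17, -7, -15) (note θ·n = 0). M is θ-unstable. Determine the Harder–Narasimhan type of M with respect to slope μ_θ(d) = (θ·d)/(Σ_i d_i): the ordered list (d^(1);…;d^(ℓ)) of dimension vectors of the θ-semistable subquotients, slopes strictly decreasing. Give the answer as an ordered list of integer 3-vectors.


Barcode: M ≅ I[1,2], I[1,3]^2. HN layers by μ_θ (2 steps, strictly decreasing):
  μ^(1)=5; μ^(2)=-5/3

((1, 1, 0); (2, 2, 2))
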